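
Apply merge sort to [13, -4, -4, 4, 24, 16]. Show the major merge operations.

Divide and conquer:
  Merge [-4] + [-4] -> [-4, -4]
  Merge [13] + [-4, -4] -> [-4, -4, 13]
  Merge [24] + [16] -> [16, 24]
  Merge [4] + [16, 24] -> [4, 16, 24]
  Merge [-4, -4, 13] + [4, 16, 24] -> [-4, -4, 4, 13, 16, 24]


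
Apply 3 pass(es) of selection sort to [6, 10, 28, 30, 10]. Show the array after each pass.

Pass 1: Select minimum 6 at index 0, swap -> [6, 10, 28, 30, 10]
Pass 2: Select minimum 10 at index 1, swap -> [6, 10, 28, 30, 10]
Pass 3: Select minimum 10 at index 4, swap -> [6, 10, 10, 30, 28]


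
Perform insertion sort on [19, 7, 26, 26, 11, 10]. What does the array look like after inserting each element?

First element 19 is already 'sorted'
Insert 7: shifted 1 elements -> [7, 19, 26, 26, 11, 10]
Insert 26: shifted 0 elements -> [7, 19, 26, 26, 11, 10]
Insert 26: shifted 0 elements -> [7, 19, 26, 26, 11, 10]
Insert 11: shifted 3 elements -> [7, 11, 19, 26, 26, 10]
Insert 10: shifted 4 elements -> [7, 10, 11, 19, 26, 26]


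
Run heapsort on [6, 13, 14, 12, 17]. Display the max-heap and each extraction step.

Build heap: [17, 13, 14, 12, 6]
Extract 17: [14, 13, 6, 12, 17]
Extract 14: [13, 12, 6, 14, 17]
Extract 13: [12, 6, 13, 14, 17]
Extract 12: [6, 12, 13, 14, 17]


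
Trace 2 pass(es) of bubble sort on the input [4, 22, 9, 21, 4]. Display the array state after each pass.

After pass 1: [4, 9, 21, 4, 22] (3 swaps)
After pass 2: [4, 9, 4, 21, 22] (1 swaps)
Total swaps: 4


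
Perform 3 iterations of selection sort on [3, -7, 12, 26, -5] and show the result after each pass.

Pass 1: Select minimum -7 at index 1, swap -> [-7, 3, 12, 26, -5]
Pass 2: Select minimum -5 at index 4, swap -> [-7, -5, 12, 26, 3]
Pass 3: Select minimum 3 at index 4, swap -> [-7, -5, 3, 26, 12]


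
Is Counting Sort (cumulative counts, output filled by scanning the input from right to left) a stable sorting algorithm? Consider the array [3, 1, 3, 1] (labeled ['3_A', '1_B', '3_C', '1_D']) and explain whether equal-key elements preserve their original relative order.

Trace Counting Sort on the labeled array (the key is the number; the letter only tracks identity):
  Counts for values 0..3: [0, 2, 0, 2]
  Cumulative counts: [0, 2, 2, 4]
  Scan right to left: place 1_D at output index 1
  Scan right to left: place 3_C at output index 3
  Scan right to left: place 1_B at output index 0
  Scan right to left: place 3_A at output index 2
  Output: [1_B, 1_D, 3_A, 3_C]
Equal keys:
  value 1: originally 1_B, 1_D; after sorting 1_B, 1_D -> order preserved
  value 3: originally 3_A, 3_C; after sorting 3_A, 3_C -> order preserved
All equal keys kept their original relative order. Counting Sort is stable: scanning the input right to left with decreasing cumulative counts places later duplicates at later output positions.
Answer: Stable


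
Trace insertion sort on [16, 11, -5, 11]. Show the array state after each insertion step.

First element 16 is already 'sorted'
Insert 11: shifted 1 elements -> [11, 16, -5, 11]
Insert -5: shifted 2 elements -> [-5, 11, 16, 11]
Insert 11: shifted 1 elements -> [-5, 11, 11, 16]


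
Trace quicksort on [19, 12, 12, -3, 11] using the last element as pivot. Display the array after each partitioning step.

Partition 1: pivot=11 at index 1 -> [-3, 11, 12, 19, 12]
Partition 2: pivot=12 at index 3 -> [-3, 11, 12, 12, 19]


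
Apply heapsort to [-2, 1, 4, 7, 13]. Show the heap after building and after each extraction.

Build heap: [13, 7, 4, -2, 1]
Extract 13: [7, 1, 4, -2, 13]
Extract 7: [4, 1, -2, 7, 13]
Extract 4: [1, -2, 4, 7, 13]
Extract 1: [-2, 1, 4, 7, 13]


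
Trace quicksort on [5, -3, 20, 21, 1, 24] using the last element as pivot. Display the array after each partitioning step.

Partition 1: pivot=24 at index 5 -> [5, -3, 20, 21, 1, 24]
Partition 2: pivot=1 at index 1 -> [-3, 1, 20, 21, 5, 24]
Partition 3: pivot=5 at index 2 -> [-3, 1, 5, 21, 20, 24]
Partition 4: pivot=20 at index 3 -> [-3, 1, 5, 20, 21, 24]


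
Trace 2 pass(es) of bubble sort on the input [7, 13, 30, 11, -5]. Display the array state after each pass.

After pass 1: [7, 13, 11, -5, 30] (2 swaps)
After pass 2: [7, 11, -5, 13, 30] (2 swaps)
Total swaps: 4


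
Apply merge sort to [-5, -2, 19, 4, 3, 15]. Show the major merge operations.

Divide and conquer:
  Merge [-2] + [19] -> [-2, 19]
  Merge [-5] + [-2, 19] -> [-5, -2, 19]
  Merge [3] + [15] -> [3, 15]
  Merge [4] + [3, 15] -> [3, 4, 15]
  Merge [-5, -2, 19] + [3, 4, 15] -> [-5, -2, 3, 4, 15, 19]


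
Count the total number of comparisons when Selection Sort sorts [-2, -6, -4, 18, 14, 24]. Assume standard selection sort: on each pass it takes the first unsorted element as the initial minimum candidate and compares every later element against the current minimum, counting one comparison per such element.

Pass 1: scan indices 1..5 for the minimum = 5 comparison(s); min is -6, place at index 0 -> [-6, -2, -4, 18, 14, 24]
Pass 2: scan indices 2..5 for the minimum = 4 comparison(s); min is -4, place at index 1 -> [-6, -4, -2, 18, 14, 24]
Pass 3: scan indices 3..5 for the minimum = 3 comparison(s); min is -2, place at index 2 -> [-6, -4, -2, 18, 14, 24]
Pass 4: scan indices 4..5 for the minimum = 2 comparison(s); min is 14, place at index 3 -> [-6, -4, -2, 14, 18, 24]
Pass 5: scan indices 5..5 for the minimum = 1 comparison(s); min is 18, place at index 4 -> [-6, -4, -2, 14, 18, 24]
Selection sort always scans the whole unsorted suffix, so the count is (n-1) + (n-2) + ... + 1 = n(n-1)/2 = 6*5/2 = 15 regardless of the input order.
Total comparisons: 5 + 4 + 3 + 2 + 1 = 15


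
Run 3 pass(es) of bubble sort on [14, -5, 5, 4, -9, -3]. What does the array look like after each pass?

After pass 1: [-5, 5, 4, -9, -3, 14] (5 swaps)
After pass 2: [-5, 4, -9, -3, 5, 14] (3 swaps)
After pass 3: [-5, -9, -3, 4, 5, 14] (2 swaps)
Total swaps: 10


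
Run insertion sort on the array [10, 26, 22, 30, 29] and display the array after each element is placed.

First element 10 is already 'sorted'
Insert 26: shifted 0 elements -> [10, 26, 22, 30, 29]
Insert 22: shifted 1 elements -> [10, 22, 26, 30, 29]
Insert 30: shifted 0 elements -> [10, 22, 26, 30, 29]
Insert 29: shifted 1 elements -> [10, 22, 26, 29, 30]


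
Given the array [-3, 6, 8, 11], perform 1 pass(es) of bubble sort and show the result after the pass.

After pass 1: [-3, 6, 8, 11] (0 swaps)
Total swaps: 0


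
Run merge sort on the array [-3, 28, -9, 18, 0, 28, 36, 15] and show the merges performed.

Divide and conquer:
  Merge [-3] + [28] -> [-3, 28]
  Merge [-9] + [18] -> [-9, 18]
  Merge [-3, 28] + [-9, 18] -> [-9, -3, 18, 28]
  Merge [0] + [28] -> [0, 28]
  Merge [36] + [15] -> [15, 36]
  Merge [0, 28] + [15, 36] -> [0, 15, 28, 36]
  Merge [-9, -3, 18, 28] + [0, 15, 28, 36] -> [-9, -3, 0, 15, 18, 28, 28, 36]


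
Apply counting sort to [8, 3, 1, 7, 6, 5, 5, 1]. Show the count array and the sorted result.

Count array: [0, 2, 0, 1, 0, 2, 1, 1, 1]
(count[i] = number of elements equal to i)
Cumulative count: [0, 2, 2, 3, 3, 5, 6, 7, 8]
Sorted: [1, 1, 3, 5, 5, 6, 7, 8]


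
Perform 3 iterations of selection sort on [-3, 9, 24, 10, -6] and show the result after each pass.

Pass 1: Select minimum -6 at index 4, swap -> [-6, 9, 24, 10, -3]
Pass 2: Select minimum -3 at index 4, swap -> [-6, -3, 24, 10, 9]
Pass 3: Select minimum 9 at index 4, swap -> [-6, -3, 9, 10, 24]


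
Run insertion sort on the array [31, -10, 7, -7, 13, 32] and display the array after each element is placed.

First element 31 is already 'sorted'
Insert -10: shifted 1 elements -> [-10, 31, 7, -7, 13, 32]
Insert 7: shifted 1 elements -> [-10, 7, 31, -7, 13, 32]
Insert -7: shifted 2 elements -> [-10, -7, 7, 31, 13, 32]
Insert 13: shifted 1 elements -> [-10, -7, 7, 13, 31, 32]
Insert 32: shifted 0 elements -> [-10, -7, 7, 13, 31, 32]


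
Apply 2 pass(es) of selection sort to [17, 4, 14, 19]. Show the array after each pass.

Pass 1: Select minimum 4 at index 1, swap -> [4, 17, 14, 19]
Pass 2: Select minimum 14 at index 2, swap -> [4, 14, 17, 19]


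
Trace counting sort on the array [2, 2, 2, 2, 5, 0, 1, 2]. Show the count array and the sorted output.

Count array: [1, 1, 5, 0, 0, 1]
(count[i] = number of elements equal to i)
Cumulative count: [1, 2, 7, 7, 7, 8]
Sorted: [0, 1, 2, 2, 2, 2, 2, 5]


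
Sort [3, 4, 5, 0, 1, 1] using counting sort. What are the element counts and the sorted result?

Count array: [1, 2, 0, 1, 1, 1]
(count[i] = number of elements equal to i)
Cumulative count: [1, 3, 3, 4, 5, 6]
Sorted: [0, 1, 1, 3, 4, 5]


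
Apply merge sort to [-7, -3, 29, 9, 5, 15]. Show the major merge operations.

Divide and conquer:
  Merge [-3] + [29] -> [-3, 29]
  Merge [-7] + [-3, 29] -> [-7, -3, 29]
  Merge [5] + [15] -> [5, 15]
  Merge [9] + [5, 15] -> [5, 9, 15]
  Merge [-7, -3, 29] + [5, 9, 15] -> [-7, -3, 5, 9, 15, 29]


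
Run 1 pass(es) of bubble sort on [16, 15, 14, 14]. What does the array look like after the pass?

After pass 1: [15, 14, 14, 16] (3 swaps)
Total swaps: 3


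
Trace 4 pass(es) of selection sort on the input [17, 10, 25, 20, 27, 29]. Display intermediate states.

Pass 1: Select minimum 10 at index 1, swap -> [10, 17, 25, 20, 27, 29]
Pass 2: Select minimum 17 at index 1, swap -> [10, 17, 25, 20, 27, 29]
Pass 3: Select minimum 20 at index 3, swap -> [10, 17, 20, 25, 27, 29]
Pass 4: Select minimum 25 at index 3, swap -> [10, 17, 20, 25, 27, 29]


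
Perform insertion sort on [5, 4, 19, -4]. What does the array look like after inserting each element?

First element 5 is already 'sorted'
Insert 4: shifted 1 elements -> [4, 5, 19, -4]
Insert 19: shifted 0 elements -> [4, 5, 19, -4]
Insert -4: shifted 3 elements -> [-4, 4, 5, 19]


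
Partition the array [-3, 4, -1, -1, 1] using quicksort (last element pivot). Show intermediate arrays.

Partition 1: pivot=1 at index 3 -> [-3, -1, -1, 1, 4]
Partition 2: pivot=-1 at index 2 -> [-3, -1, -1, 1, 4]
Partition 3: pivot=-1 at index 1 -> [-3, -1, -1, 1, 4]


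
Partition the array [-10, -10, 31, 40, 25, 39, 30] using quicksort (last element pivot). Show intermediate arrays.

Partition 1: pivot=30 at index 3 -> [-10, -10, 25, 30, 31, 39, 40]
Partition 2: pivot=25 at index 2 -> [-10, -10, 25, 30, 31, 39, 40]
Partition 3: pivot=-10 at index 1 -> [-10, -10, 25, 30, 31, 39, 40]
Partition 4: pivot=40 at index 6 -> [-10, -10, 25, 30, 31, 39, 40]
Partition 5: pivot=39 at index 5 -> [-10, -10, 25, 30, 31, 39, 40]


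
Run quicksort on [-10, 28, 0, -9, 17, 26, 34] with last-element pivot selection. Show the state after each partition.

Partition 1: pivot=34 at index 6 -> [-10, 28, 0, -9, 17, 26, 34]
Partition 2: pivot=26 at index 4 -> [-10, 0, -9, 17, 26, 28, 34]
Partition 3: pivot=17 at index 3 -> [-10, 0, -9, 17, 26, 28, 34]
Partition 4: pivot=-9 at index 1 -> [-10, -9, 0, 17, 26, 28, 34]


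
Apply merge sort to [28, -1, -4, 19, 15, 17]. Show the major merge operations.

Divide and conquer:
  Merge [-1] + [-4] -> [-4, -1]
  Merge [28] + [-4, -1] -> [-4, -1, 28]
  Merge [15] + [17] -> [15, 17]
  Merge [19] + [15, 17] -> [15, 17, 19]
  Merge [-4, -1, 28] + [15, 17, 19] -> [-4, -1, 15, 17, 19, 28]


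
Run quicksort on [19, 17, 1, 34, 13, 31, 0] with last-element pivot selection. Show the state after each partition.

Partition 1: pivot=0 at index 0 -> [0, 17, 1, 34, 13, 31, 19]
Partition 2: pivot=19 at index 4 -> [0, 17, 1, 13, 19, 31, 34]
Partition 3: pivot=13 at index 2 -> [0, 1, 13, 17, 19, 31, 34]
Partition 4: pivot=34 at index 6 -> [0, 1, 13, 17, 19, 31, 34]


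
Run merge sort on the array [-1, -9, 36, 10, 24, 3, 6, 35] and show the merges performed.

Divide and conquer:
  Merge [-1] + [-9] -> [-9, -1]
  Merge [36] + [10] -> [10, 36]
  Merge [-9, -1] + [10, 36] -> [-9, -1, 10, 36]
  Merge [24] + [3] -> [3, 24]
  Merge [6] + [35] -> [6, 35]
  Merge [3, 24] + [6, 35] -> [3, 6, 24, 35]
  Merge [-9, -1, 10, 36] + [3, 6, 24, 35] -> [-9, -1, 3, 6, 10, 24, 35, 36]


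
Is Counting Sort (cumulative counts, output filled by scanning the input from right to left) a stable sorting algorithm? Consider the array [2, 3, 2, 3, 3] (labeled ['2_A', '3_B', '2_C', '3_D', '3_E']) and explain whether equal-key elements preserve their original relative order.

Trace Counting Sort on the labeled array (the key is the number; the letter only tracks identity):
  Counts for values 0..3: [0, 0, 2, 3]
  Cumulative counts: [0, 0, 2, 5]
  Scan right to left: place 3_E at output index 4
  Scan right to left: place 3_D at output index 3
  Scan right to left: place 2_C at output index 1
  Scan right to left: place 3_B at output index 2
  Scan right to left: place 2_A at output index 0
  Output: [2_A, 2_C, 3_B, 3_D, 3_E]
Equal keys:
  value 2: originally 2_A, 2_C; after sorting 2_A, 2_C -> order preserved
  value 3: originally 3_B, 3_D, 3_E; after sorting 3_B, 3_D, 3_E -> order preserved
All equal keys kept their original relative order. Counting Sort is stable: scanning the input right to left with decreasing cumulative counts places later duplicates at later output positions.
Answer: Stable


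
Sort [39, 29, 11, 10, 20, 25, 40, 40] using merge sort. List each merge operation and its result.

Divide and conquer:
  Merge [39] + [29] -> [29, 39]
  Merge [11] + [10] -> [10, 11]
  Merge [29, 39] + [10, 11] -> [10, 11, 29, 39]
  Merge [20] + [25] -> [20, 25]
  Merge [40] + [40] -> [40, 40]
  Merge [20, 25] + [40, 40] -> [20, 25, 40, 40]
  Merge [10, 11, 29, 39] + [20, 25, 40, 40] -> [10, 11, 20, 25, 29, 39, 40, 40]


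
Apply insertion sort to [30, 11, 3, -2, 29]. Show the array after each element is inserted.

First element 30 is already 'sorted'
Insert 11: shifted 1 elements -> [11, 30, 3, -2, 29]
Insert 3: shifted 2 elements -> [3, 11, 30, -2, 29]
Insert -2: shifted 3 elements -> [-2, 3, 11, 30, 29]
Insert 29: shifted 1 elements -> [-2, 3, 11, 29, 30]


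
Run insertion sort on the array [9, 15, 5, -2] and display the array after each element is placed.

First element 9 is already 'sorted'
Insert 15: shifted 0 elements -> [9, 15, 5, -2]
Insert 5: shifted 2 elements -> [5, 9, 15, -2]
Insert -2: shifted 3 elements -> [-2, 5, 9, 15]


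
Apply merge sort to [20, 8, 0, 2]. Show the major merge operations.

Divide and conquer:
  Merge [20] + [8] -> [8, 20]
  Merge [0] + [2] -> [0, 2]
  Merge [8, 20] + [0, 2] -> [0, 2, 8, 20]


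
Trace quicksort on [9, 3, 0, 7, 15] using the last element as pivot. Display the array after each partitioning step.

Partition 1: pivot=15 at index 4 -> [9, 3, 0, 7, 15]
Partition 2: pivot=7 at index 2 -> [3, 0, 7, 9, 15]
Partition 3: pivot=0 at index 0 -> [0, 3, 7, 9, 15]


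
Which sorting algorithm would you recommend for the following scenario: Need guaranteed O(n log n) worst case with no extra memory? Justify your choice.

Best choice: Heapsort
Reason: Heapsort is O(n log n) worst case and sorts in-place; quicksort can degrade to O(n^2)


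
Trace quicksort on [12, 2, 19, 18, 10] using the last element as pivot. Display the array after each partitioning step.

Partition 1: pivot=10 at index 1 -> [2, 10, 19, 18, 12]
Partition 2: pivot=12 at index 2 -> [2, 10, 12, 18, 19]
Partition 3: pivot=19 at index 4 -> [2, 10, 12, 18, 19]


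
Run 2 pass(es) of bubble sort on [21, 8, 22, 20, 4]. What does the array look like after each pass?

After pass 1: [8, 21, 20, 4, 22] (3 swaps)
After pass 2: [8, 20, 4, 21, 22] (2 swaps)
Total swaps: 5


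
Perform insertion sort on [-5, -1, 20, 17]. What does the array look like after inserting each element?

First element -5 is already 'sorted'
Insert -1: shifted 0 elements -> [-5, -1, 20, 17]
Insert 20: shifted 0 elements -> [-5, -1, 20, 17]
Insert 17: shifted 1 elements -> [-5, -1, 17, 20]


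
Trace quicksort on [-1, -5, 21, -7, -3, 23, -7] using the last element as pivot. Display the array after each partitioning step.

Partition 1: pivot=-7 at index 1 -> [-7, -7, 21, -1, -3, 23, -5]
Partition 2: pivot=-5 at index 2 -> [-7, -7, -5, -1, -3, 23, 21]
Partition 3: pivot=21 at index 5 -> [-7, -7, -5, -1, -3, 21, 23]
Partition 4: pivot=-3 at index 3 -> [-7, -7, -5, -3, -1, 21, 23]


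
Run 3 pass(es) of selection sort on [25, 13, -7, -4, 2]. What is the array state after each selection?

Pass 1: Select minimum -7 at index 2, swap -> [-7, 13, 25, -4, 2]
Pass 2: Select minimum -4 at index 3, swap -> [-7, -4, 25, 13, 2]
Pass 3: Select minimum 2 at index 4, swap -> [-7, -4, 2, 13, 25]


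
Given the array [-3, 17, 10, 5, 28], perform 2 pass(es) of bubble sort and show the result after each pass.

After pass 1: [-3, 10, 5, 17, 28] (2 swaps)
After pass 2: [-3, 5, 10, 17, 28] (1 swaps)
Total swaps: 3


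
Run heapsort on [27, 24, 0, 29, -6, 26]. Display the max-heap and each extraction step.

Build heap: [29, 27, 26, 24, -6, 0]
Extract 29: [27, 24, 26, 0, -6, 29]
Extract 27: [26, 24, -6, 0, 27, 29]
Extract 26: [24, 0, -6, 26, 27, 29]
Extract 24: [0, -6, 24, 26, 27, 29]
Extract 0: [-6, 0, 24, 26, 27, 29]


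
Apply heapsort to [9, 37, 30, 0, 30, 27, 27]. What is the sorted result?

Build heap: [37, 30, 30, 0, 9, 27, 27]
Extract 37: [30, 27, 30, 0, 9, 27, 37]
Extract 30: [30, 27, 27, 0, 9, 30, 37]
Extract 30: [27, 9, 27, 0, 30, 30, 37]
Extract 27: [27, 9, 0, 27, 30, 30, 37]
Extract 27: [9, 0, 27, 27, 30, 30, 37]
Extract 9: [0, 9, 27, 27, 30, 30, 37]


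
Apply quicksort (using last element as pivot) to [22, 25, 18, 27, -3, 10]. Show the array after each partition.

Partition 1: pivot=10 at index 1 -> [-3, 10, 18, 27, 22, 25]
Partition 2: pivot=25 at index 4 -> [-3, 10, 18, 22, 25, 27]
Partition 3: pivot=22 at index 3 -> [-3, 10, 18, 22, 25, 27]


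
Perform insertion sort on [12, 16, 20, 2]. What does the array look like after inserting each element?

First element 12 is already 'sorted'
Insert 16: shifted 0 elements -> [12, 16, 20, 2]
Insert 20: shifted 0 elements -> [12, 16, 20, 2]
Insert 2: shifted 3 elements -> [2, 12, 16, 20]


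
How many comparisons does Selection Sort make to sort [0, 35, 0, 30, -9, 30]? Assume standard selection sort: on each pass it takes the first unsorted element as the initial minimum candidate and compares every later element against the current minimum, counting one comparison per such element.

Pass 1: scan indices 1..5 for the minimum = 5 comparison(s); min is -9, place at index 0 -> [-9, 35, 0, 30, 0, 30]
Pass 2: scan indices 2..5 for the minimum = 4 comparison(s); min is 0, place at index 1 -> [-9, 0, 35, 30, 0, 30]
Pass 3: scan indices 3..5 for the minimum = 3 comparison(s); min is 0, place at index 2 -> [-9, 0, 0, 30, 35, 30]
Pass 4: scan indices 4..5 for the minimum = 2 comparison(s); min is 30, place at index 3 -> [-9, 0, 0, 30, 35, 30]
Pass 5: scan indices 5..5 for the minimum = 1 comparison(s); min is 30, place at index 4 -> [-9, 0, 0, 30, 30, 35]
Selection sort always scans the whole unsorted suffix, so the count is (n-1) + (n-2) + ... + 1 = n(n-1)/2 = 6*5/2 = 15 regardless of the input order.
Total comparisons: 5 + 4 + 3 + 2 + 1 = 15


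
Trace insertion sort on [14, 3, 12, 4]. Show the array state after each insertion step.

First element 14 is already 'sorted'
Insert 3: shifted 1 elements -> [3, 14, 12, 4]
Insert 12: shifted 1 elements -> [3, 12, 14, 4]
Insert 4: shifted 2 elements -> [3, 4, 12, 14]


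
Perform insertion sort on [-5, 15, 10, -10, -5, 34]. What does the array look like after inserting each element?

First element -5 is already 'sorted'
Insert 15: shifted 0 elements -> [-5, 15, 10, -10, -5, 34]
Insert 10: shifted 1 elements -> [-5, 10, 15, -10, -5, 34]
Insert -10: shifted 3 elements -> [-10, -5, 10, 15, -5, 34]
Insert -5: shifted 2 elements -> [-10, -5, -5, 10, 15, 34]
Insert 34: shifted 0 elements -> [-10, -5, -5, 10, 15, 34]


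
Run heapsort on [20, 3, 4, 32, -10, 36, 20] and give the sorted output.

Build heap: [36, 32, 20, 3, -10, 4, 20]
Extract 36: [32, 20, 20, 3, -10, 4, 36]
Extract 32: [20, 4, 20, 3, -10, 32, 36]
Extract 20: [20, 4, -10, 3, 20, 32, 36]
Extract 20: [4, 3, -10, 20, 20, 32, 36]
Extract 4: [3, -10, 4, 20, 20, 32, 36]
Extract 3: [-10, 3, 4, 20, 20, 32, 36]


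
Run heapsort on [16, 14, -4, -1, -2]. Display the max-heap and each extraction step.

Build heap: [16, 14, -4, -1, -2]
Extract 16: [14, -1, -4, -2, 16]
Extract 14: [-1, -2, -4, 14, 16]
Extract -1: [-2, -4, -1, 14, 16]
Extract -2: [-4, -2, -1, 14, 16]


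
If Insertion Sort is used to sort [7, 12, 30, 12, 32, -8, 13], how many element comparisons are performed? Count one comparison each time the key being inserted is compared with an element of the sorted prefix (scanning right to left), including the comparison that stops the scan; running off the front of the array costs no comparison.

Insert 12: 7 <= 12 (stop) = 1 comparison(s) -> [7, 12, 30, 12, 32, -8, 13]
Insert 30: 12 <= 30 (stop) = 1 comparison(s) -> [7, 12, 30, 12, 32, -8, 13]
Insert 12: 30 > 12 (shift), 12 <= 12 (stop) = 2 comparison(s) -> [7, 12, 12, 30, 32, -8, 13]
Insert 32: 30 <= 32 (stop) = 1 comparison(s) -> [7, 12, 12, 30, 32, -8, 13]
Insert -8: 32 > -8 (shift), 30 > -8 (shift), 12 > -8 (shift), 12 > -8 (shift), 7 > -8 (shift), reached front = 5 comparison(s) -> [-8, 7, 12, 12, 30, 32, 13]
Insert 13: 32 > 13 (shift), 30 > 13 (shift), 12 <= 13 (stop) = 3 comparison(s) -> [-8, 7, 12, 12, 13, 30, 32]
Total comparisons: 1 + 1 + 2 + 1 + 5 + 3 = 13


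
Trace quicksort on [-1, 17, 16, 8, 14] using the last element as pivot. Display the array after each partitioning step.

Partition 1: pivot=14 at index 2 -> [-1, 8, 14, 17, 16]
Partition 2: pivot=8 at index 1 -> [-1, 8, 14, 17, 16]
Partition 3: pivot=16 at index 3 -> [-1, 8, 14, 16, 17]


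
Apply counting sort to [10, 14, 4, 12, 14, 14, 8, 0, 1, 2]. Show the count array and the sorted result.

Count array: [1, 1, 1, 0, 1, 0, 0, 0, 1, 0, 1, 0, 1, 0, 3]
(count[i] = number of elements equal to i)
Cumulative count: [1, 2, 3, 3, 4, 4, 4, 4, 5, 5, 6, 6, 7, 7, 10]
Sorted: [0, 1, 2, 4, 8, 10, 12, 14, 14, 14]


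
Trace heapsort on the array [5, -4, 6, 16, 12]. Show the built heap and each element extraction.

Build heap: [16, 12, 6, -4, 5]
Extract 16: [12, 5, 6, -4, 16]
Extract 12: [6, 5, -4, 12, 16]
Extract 6: [5, -4, 6, 12, 16]
Extract 5: [-4, 5, 6, 12, 16]


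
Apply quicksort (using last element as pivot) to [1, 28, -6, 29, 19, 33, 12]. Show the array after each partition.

Partition 1: pivot=12 at index 2 -> [1, -6, 12, 29, 19, 33, 28]
Partition 2: pivot=-6 at index 0 -> [-6, 1, 12, 29, 19, 33, 28]
Partition 3: pivot=28 at index 4 -> [-6, 1, 12, 19, 28, 33, 29]
Partition 4: pivot=29 at index 5 -> [-6, 1, 12, 19, 28, 29, 33]


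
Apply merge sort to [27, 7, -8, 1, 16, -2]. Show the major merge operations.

Divide and conquer:
  Merge [7] + [-8] -> [-8, 7]
  Merge [27] + [-8, 7] -> [-8, 7, 27]
  Merge [16] + [-2] -> [-2, 16]
  Merge [1] + [-2, 16] -> [-2, 1, 16]
  Merge [-8, 7, 27] + [-2, 1, 16] -> [-8, -2, 1, 7, 16, 27]


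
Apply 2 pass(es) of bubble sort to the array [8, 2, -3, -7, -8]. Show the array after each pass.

After pass 1: [2, -3, -7, -8, 8] (4 swaps)
After pass 2: [-3, -7, -8, 2, 8] (3 swaps)
Total swaps: 7


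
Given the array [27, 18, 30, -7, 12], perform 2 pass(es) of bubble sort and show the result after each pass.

After pass 1: [18, 27, -7, 12, 30] (3 swaps)
After pass 2: [18, -7, 12, 27, 30] (2 swaps)
Total swaps: 5


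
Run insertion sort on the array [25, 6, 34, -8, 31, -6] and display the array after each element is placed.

First element 25 is already 'sorted'
Insert 6: shifted 1 elements -> [6, 25, 34, -8, 31, -6]
Insert 34: shifted 0 elements -> [6, 25, 34, -8, 31, -6]
Insert -8: shifted 3 elements -> [-8, 6, 25, 34, 31, -6]
Insert 31: shifted 1 elements -> [-8, 6, 25, 31, 34, -6]
Insert -6: shifted 4 elements -> [-8, -6, 6, 25, 31, 34]


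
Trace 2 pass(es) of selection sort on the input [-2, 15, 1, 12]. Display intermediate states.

Pass 1: Select minimum -2 at index 0, swap -> [-2, 15, 1, 12]
Pass 2: Select minimum 1 at index 2, swap -> [-2, 1, 15, 12]


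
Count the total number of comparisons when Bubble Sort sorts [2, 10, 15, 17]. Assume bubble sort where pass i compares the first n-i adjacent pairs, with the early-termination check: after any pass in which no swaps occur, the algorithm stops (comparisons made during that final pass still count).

Pass 1: compare adjacent pairs (0,1)..(2,3) = 3 comparison(s), 0 swap(s) -> [2, 10, 15, 17]
No swaps in this pass, so bubble sort stops here.
Total comparisons: 3 = 3


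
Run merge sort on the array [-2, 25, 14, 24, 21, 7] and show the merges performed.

Divide and conquer:
  Merge [25] + [14] -> [14, 25]
  Merge [-2] + [14, 25] -> [-2, 14, 25]
  Merge [21] + [7] -> [7, 21]
  Merge [24] + [7, 21] -> [7, 21, 24]
  Merge [-2, 14, 25] + [7, 21, 24] -> [-2, 7, 14, 21, 24, 25]


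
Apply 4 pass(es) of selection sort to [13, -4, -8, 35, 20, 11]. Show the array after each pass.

Pass 1: Select minimum -8 at index 2, swap -> [-8, -4, 13, 35, 20, 11]
Pass 2: Select minimum -4 at index 1, swap -> [-8, -4, 13, 35, 20, 11]
Pass 3: Select minimum 11 at index 5, swap -> [-8, -4, 11, 35, 20, 13]
Pass 4: Select minimum 13 at index 5, swap -> [-8, -4, 11, 13, 20, 35]


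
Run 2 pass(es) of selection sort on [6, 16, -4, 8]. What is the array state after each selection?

Pass 1: Select minimum -4 at index 2, swap -> [-4, 16, 6, 8]
Pass 2: Select minimum 6 at index 2, swap -> [-4, 6, 16, 8]


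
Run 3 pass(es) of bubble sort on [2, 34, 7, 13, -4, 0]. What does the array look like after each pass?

After pass 1: [2, 7, 13, -4, 0, 34] (4 swaps)
After pass 2: [2, 7, -4, 0, 13, 34] (2 swaps)
After pass 3: [2, -4, 0, 7, 13, 34] (2 swaps)
Total swaps: 8


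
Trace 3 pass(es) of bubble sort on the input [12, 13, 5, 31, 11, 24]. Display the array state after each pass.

After pass 1: [12, 5, 13, 11, 24, 31] (3 swaps)
After pass 2: [5, 12, 11, 13, 24, 31] (2 swaps)
After pass 3: [5, 11, 12, 13, 24, 31] (1 swaps)
Total swaps: 6


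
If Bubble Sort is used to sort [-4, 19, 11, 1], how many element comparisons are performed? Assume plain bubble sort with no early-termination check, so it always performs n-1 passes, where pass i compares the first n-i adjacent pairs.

Pass 1: compare adjacent pairs (0,1)..(2,3) = 3 comparison(s), 2 swap(s) -> [-4, 11, 1, 19]
Pass 2: compare adjacent pairs (0,1)..(1,2) = 2 comparison(s), 1 swap(s) -> [-4, 1, 11, 19]
Pass 3: compare adjacent pairs (0,1)..(0,1) = 1 comparison(s), 0 swap(s) -> [-4, 1, 11, 19]
Total comparisons: 3 + 2 + 1 = 6


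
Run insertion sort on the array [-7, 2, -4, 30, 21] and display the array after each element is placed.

First element -7 is already 'sorted'
Insert 2: shifted 0 elements -> [-7, 2, -4, 30, 21]
Insert -4: shifted 1 elements -> [-7, -4, 2, 30, 21]
Insert 30: shifted 0 elements -> [-7, -4, 2, 30, 21]
Insert 21: shifted 1 elements -> [-7, -4, 2, 21, 30]


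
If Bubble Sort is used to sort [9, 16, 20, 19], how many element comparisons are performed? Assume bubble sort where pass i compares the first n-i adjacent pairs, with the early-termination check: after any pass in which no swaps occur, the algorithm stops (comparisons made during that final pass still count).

Pass 1: compare adjacent pairs (0,1)..(2,3) = 3 comparison(s), 1 swap(s) -> [9, 16, 19, 20]
Pass 2: compare adjacent pairs (0,1)..(1,2) = 2 comparison(s), 0 swap(s) -> [9, 16, 19, 20]
No swaps in this pass, so bubble sort stops here.
Total comparisons: 3 + 2 = 5


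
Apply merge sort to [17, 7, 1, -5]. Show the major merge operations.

Divide and conquer:
  Merge [17] + [7] -> [7, 17]
  Merge [1] + [-5] -> [-5, 1]
  Merge [7, 17] + [-5, 1] -> [-5, 1, 7, 17]


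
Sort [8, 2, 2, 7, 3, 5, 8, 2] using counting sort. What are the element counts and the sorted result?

Count array: [0, 0, 3, 1, 0, 1, 0, 1, 2]
(count[i] = number of elements equal to i)
Cumulative count: [0, 0, 3, 4, 4, 5, 5, 6, 8]
Sorted: [2, 2, 2, 3, 5, 7, 8, 8]


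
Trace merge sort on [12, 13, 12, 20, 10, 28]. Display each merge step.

Divide and conquer:
  Merge [13] + [12] -> [12, 13]
  Merge [12] + [12, 13] -> [12, 12, 13]
  Merge [10] + [28] -> [10, 28]
  Merge [20] + [10, 28] -> [10, 20, 28]
  Merge [12, 12, 13] + [10, 20, 28] -> [10, 12, 12, 13, 20, 28]


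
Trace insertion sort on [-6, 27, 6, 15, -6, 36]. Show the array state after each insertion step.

First element -6 is already 'sorted'
Insert 27: shifted 0 elements -> [-6, 27, 6, 15, -6, 36]
Insert 6: shifted 1 elements -> [-6, 6, 27, 15, -6, 36]
Insert 15: shifted 1 elements -> [-6, 6, 15, 27, -6, 36]
Insert -6: shifted 3 elements -> [-6, -6, 6, 15, 27, 36]
Insert 36: shifted 0 elements -> [-6, -6, 6, 15, 27, 36]


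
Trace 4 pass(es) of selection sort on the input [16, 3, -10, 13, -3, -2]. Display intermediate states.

Pass 1: Select minimum -10 at index 2, swap -> [-10, 3, 16, 13, -3, -2]
Pass 2: Select minimum -3 at index 4, swap -> [-10, -3, 16, 13, 3, -2]
Pass 3: Select minimum -2 at index 5, swap -> [-10, -3, -2, 13, 3, 16]
Pass 4: Select minimum 3 at index 4, swap -> [-10, -3, -2, 3, 13, 16]


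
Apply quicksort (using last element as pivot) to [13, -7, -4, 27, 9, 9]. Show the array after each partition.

Partition 1: pivot=9 at index 3 -> [-7, -4, 9, 9, 13, 27]
Partition 2: pivot=9 at index 2 -> [-7, -4, 9, 9, 13, 27]
Partition 3: pivot=-4 at index 1 -> [-7, -4, 9, 9, 13, 27]
Partition 4: pivot=27 at index 5 -> [-7, -4, 9, 9, 13, 27]


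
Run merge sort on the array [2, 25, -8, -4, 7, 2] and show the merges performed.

Divide and conquer:
  Merge [25] + [-8] -> [-8, 25]
  Merge [2] + [-8, 25] -> [-8, 2, 25]
  Merge [7] + [2] -> [2, 7]
  Merge [-4] + [2, 7] -> [-4, 2, 7]
  Merge [-8, 2, 25] + [-4, 2, 7] -> [-8, -4, 2, 2, 7, 25]


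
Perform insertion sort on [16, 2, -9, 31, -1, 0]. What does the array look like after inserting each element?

First element 16 is already 'sorted'
Insert 2: shifted 1 elements -> [2, 16, -9, 31, -1, 0]
Insert -9: shifted 2 elements -> [-9, 2, 16, 31, -1, 0]
Insert 31: shifted 0 elements -> [-9, 2, 16, 31, -1, 0]
Insert -1: shifted 3 elements -> [-9, -1, 2, 16, 31, 0]
Insert 0: shifted 3 elements -> [-9, -1, 0, 2, 16, 31]


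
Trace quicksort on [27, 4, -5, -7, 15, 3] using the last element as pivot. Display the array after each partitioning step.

Partition 1: pivot=3 at index 2 -> [-5, -7, 3, 4, 15, 27]
Partition 2: pivot=-7 at index 0 -> [-7, -5, 3, 4, 15, 27]
Partition 3: pivot=27 at index 5 -> [-7, -5, 3, 4, 15, 27]
Partition 4: pivot=15 at index 4 -> [-7, -5, 3, 4, 15, 27]


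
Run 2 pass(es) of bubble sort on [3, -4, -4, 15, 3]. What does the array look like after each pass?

After pass 1: [-4, -4, 3, 3, 15] (3 swaps)
After pass 2: [-4, -4, 3, 3, 15] (0 swaps)
Total swaps: 3


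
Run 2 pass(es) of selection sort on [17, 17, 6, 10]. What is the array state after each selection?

Pass 1: Select minimum 6 at index 2, swap -> [6, 17, 17, 10]
Pass 2: Select minimum 10 at index 3, swap -> [6, 10, 17, 17]


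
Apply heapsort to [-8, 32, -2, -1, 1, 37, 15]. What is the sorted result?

Build heap: [37, 32, 15, -1, 1, -2, -8]
Extract 37: [32, 1, 15, -1, -8, -2, 37]
Extract 32: [15, 1, -2, -1, -8, 32, 37]
Extract 15: [1, -1, -2, -8, 15, 32, 37]
Extract 1: [-1, -8, -2, 1, 15, 32, 37]
Extract -1: [-2, -8, -1, 1, 15, 32, 37]
Extract -2: [-8, -2, -1, 1, 15, 32, 37]


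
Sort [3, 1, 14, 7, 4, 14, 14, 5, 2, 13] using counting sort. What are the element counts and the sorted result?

Count array: [0, 1, 1, 1, 1, 1, 0, 1, 0, 0, 0, 0, 0, 1, 3]
(count[i] = number of elements equal to i)
Cumulative count: [0, 1, 2, 3, 4, 5, 5, 6, 6, 6, 6, 6, 6, 7, 10]
Sorted: [1, 2, 3, 4, 5, 7, 13, 14, 14, 14]


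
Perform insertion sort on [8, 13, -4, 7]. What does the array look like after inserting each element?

First element 8 is already 'sorted'
Insert 13: shifted 0 elements -> [8, 13, -4, 7]
Insert -4: shifted 2 elements -> [-4, 8, 13, 7]
Insert 7: shifted 2 elements -> [-4, 7, 8, 13]


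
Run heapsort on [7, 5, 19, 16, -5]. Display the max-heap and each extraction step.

Build heap: [19, 16, 7, 5, -5]
Extract 19: [16, 5, 7, -5, 19]
Extract 16: [7, 5, -5, 16, 19]
Extract 7: [5, -5, 7, 16, 19]
Extract 5: [-5, 5, 7, 16, 19]


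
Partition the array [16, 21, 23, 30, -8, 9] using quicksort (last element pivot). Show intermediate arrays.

Partition 1: pivot=9 at index 1 -> [-8, 9, 23, 30, 16, 21]
Partition 2: pivot=21 at index 3 -> [-8, 9, 16, 21, 23, 30]
Partition 3: pivot=30 at index 5 -> [-8, 9, 16, 21, 23, 30]


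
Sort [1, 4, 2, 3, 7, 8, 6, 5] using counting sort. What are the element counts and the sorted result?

Count array: [0, 1, 1, 1, 1, 1, 1, 1, 1]
(count[i] = number of elements equal to i)
Cumulative count: [0, 1, 2, 3, 4, 5, 6, 7, 8]
Sorted: [1, 2, 3, 4, 5, 6, 7, 8]


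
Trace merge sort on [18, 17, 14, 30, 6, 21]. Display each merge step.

Divide and conquer:
  Merge [17] + [14] -> [14, 17]
  Merge [18] + [14, 17] -> [14, 17, 18]
  Merge [6] + [21] -> [6, 21]
  Merge [30] + [6, 21] -> [6, 21, 30]
  Merge [14, 17, 18] + [6, 21, 30] -> [6, 14, 17, 18, 21, 30]


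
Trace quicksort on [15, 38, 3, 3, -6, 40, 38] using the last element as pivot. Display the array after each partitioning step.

Partition 1: pivot=38 at index 5 -> [15, 38, 3, 3, -6, 38, 40]
Partition 2: pivot=-6 at index 0 -> [-6, 38, 3, 3, 15, 38, 40]
Partition 3: pivot=15 at index 3 -> [-6, 3, 3, 15, 38, 38, 40]
Partition 4: pivot=3 at index 2 -> [-6, 3, 3, 15, 38, 38, 40]


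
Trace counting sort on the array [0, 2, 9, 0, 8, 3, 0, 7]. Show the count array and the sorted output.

Count array: [3, 0, 1, 1, 0, 0, 0, 1, 1, 1]
(count[i] = number of elements equal to i)
Cumulative count: [3, 3, 4, 5, 5, 5, 5, 6, 7, 8]
Sorted: [0, 0, 0, 2, 3, 7, 8, 9]


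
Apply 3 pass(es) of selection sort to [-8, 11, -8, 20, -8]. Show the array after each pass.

Pass 1: Select minimum -8 at index 0, swap -> [-8, 11, -8, 20, -8]
Pass 2: Select minimum -8 at index 2, swap -> [-8, -8, 11, 20, -8]
Pass 3: Select minimum -8 at index 4, swap -> [-8, -8, -8, 20, 11]


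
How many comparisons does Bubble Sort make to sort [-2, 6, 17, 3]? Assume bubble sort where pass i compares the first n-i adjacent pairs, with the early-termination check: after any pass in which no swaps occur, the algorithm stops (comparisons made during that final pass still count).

Pass 1: compare adjacent pairs (0,1)..(2,3) = 3 comparison(s), 1 swap(s) -> [-2, 6, 3, 17]
Pass 2: compare adjacent pairs (0,1)..(1,2) = 2 comparison(s), 1 swap(s) -> [-2, 3, 6, 17]
Pass 3: compare adjacent pairs (0,1)..(0,1) = 1 comparison(s), 0 swap(s) -> [-2, 3, 6, 17]
No swaps in this pass, so bubble sort stops here.
Total comparisons: 3 + 2 + 1 = 6


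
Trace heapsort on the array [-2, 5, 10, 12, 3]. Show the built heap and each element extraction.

Build heap: [12, 5, 10, -2, 3]
Extract 12: [10, 5, 3, -2, 12]
Extract 10: [5, -2, 3, 10, 12]
Extract 5: [3, -2, 5, 10, 12]
Extract 3: [-2, 3, 5, 10, 12]


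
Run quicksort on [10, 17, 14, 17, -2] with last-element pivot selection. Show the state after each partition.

Partition 1: pivot=-2 at index 0 -> [-2, 17, 14, 17, 10]
Partition 2: pivot=10 at index 1 -> [-2, 10, 14, 17, 17]
Partition 3: pivot=17 at index 4 -> [-2, 10, 14, 17, 17]
Partition 4: pivot=17 at index 3 -> [-2, 10, 14, 17, 17]


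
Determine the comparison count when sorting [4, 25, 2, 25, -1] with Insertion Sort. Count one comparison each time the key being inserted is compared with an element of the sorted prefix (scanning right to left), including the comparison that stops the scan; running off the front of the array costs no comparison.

Insert 25: 4 <= 25 (stop) = 1 comparison(s) -> [4, 25, 2, 25, -1]
Insert 2: 25 > 2 (shift), 4 > 2 (shift), reached front = 2 comparison(s) -> [2, 4, 25, 25, -1]
Insert 25: 25 <= 25 (stop) = 1 comparison(s) -> [2, 4, 25, 25, -1]
Insert -1: 25 > -1 (shift), 25 > -1 (shift), 4 > -1 (shift), 2 > -1 (shift), reached front = 4 comparison(s) -> [-1, 2, 4, 25, 25]
Total comparisons: 1 + 2 + 1 + 4 = 8


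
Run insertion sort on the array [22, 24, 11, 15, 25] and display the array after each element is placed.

First element 22 is already 'sorted'
Insert 24: shifted 0 elements -> [22, 24, 11, 15, 25]
Insert 11: shifted 2 elements -> [11, 22, 24, 15, 25]
Insert 15: shifted 2 elements -> [11, 15, 22, 24, 25]
Insert 25: shifted 0 elements -> [11, 15, 22, 24, 25]


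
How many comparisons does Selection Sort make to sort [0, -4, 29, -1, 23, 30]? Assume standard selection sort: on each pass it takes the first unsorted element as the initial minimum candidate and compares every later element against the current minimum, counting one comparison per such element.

Pass 1: scan indices 1..5 for the minimum = 5 comparison(s); min is -4, place at index 0 -> [-4, 0, 29, -1, 23, 30]
Pass 2: scan indices 2..5 for the minimum = 4 comparison(s); min is -1, place at index 1 -> [-4, -1, 29, 0, 23, 30]
Pass 3: scan indices 3..5 for the minimum = 3 comparison(s); min is 0, place at index 2 -> [-4, -1, 0, 29, 23, 30]
Pass 4: scan indices 4..5 for the minimum = 2 comparison(s); min is 23, place at index 3 -> [-4, -1, 0, 23, 29, 30]
Pass 5: scan indices 5..5 for the minimum = 1 comparison(s); min is 29, place at index 4 -> [-4, -1, 0, 23, 29, 30]
Selection sort always scans the whole unsorted suffix, so the count is (n-1) + (n-2) + ... + 1 = n(n-1)/2 = 6*5/2 = 15 regardless of the input order.
Total comparisons: 5 + 4 + 3 + 2 + 1 = 15


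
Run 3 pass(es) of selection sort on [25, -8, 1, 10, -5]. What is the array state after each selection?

Pass 1: Select minimum -8 at index 1, swap -> [-8, 25, 1, 10, -5]
Pass 2: Select minimum -5 at index 4, swap -> [-8, -5, 1, 10, 25]
Pass 3: Select minimum 1 at index 2, swap -> [-8, -5, 1, 10, 25]


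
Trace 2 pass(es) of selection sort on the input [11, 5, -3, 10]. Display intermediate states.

Pass 1: Select minimum -3 at index 2, swap -> [-3, 5, 11, 10]
Pass 2: Select minimum 5 at index 1, swap -> [-3, 5, 11, 10]


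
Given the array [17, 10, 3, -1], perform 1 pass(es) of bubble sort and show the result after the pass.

After pass 1: [10, 3, -1, 17] (3 swaps)
Total swaps: 3


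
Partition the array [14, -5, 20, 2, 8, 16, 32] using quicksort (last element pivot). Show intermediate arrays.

Partition 1: pivot=32 at index 6 -> [14, -5, 20, 2, 8, 16, 32]
Partition 2: pivot=16 at index 4 -> [14, -5, 2, 8, 16, 20, 32]
Partition 3: pivot=8 at index 2 -> [-5, 2, 8, 14, 16, 20, 32]
Partition 4: pivot=2 at index 1 -> [-5, 2, 8, 14, 16, 20, 32]


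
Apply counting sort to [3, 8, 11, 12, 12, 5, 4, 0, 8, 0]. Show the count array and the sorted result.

Count array: [2, 0, 0, 1, 1, 1, 0, 0, 2, 0, 0, 1, 2]
(count[i] = number of elements equal to i)
Cumulative count: [2, 2, 2, 3, 4, 5, 5, 5, 7, 7, 7, 8, 10]
Sorted: [0, 0, 3, 4, 5, 8, 8, 11, 12, 12]


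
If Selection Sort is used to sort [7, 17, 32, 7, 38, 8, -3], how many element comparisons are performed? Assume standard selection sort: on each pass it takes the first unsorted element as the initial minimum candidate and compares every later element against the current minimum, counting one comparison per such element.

Pass 1: scan indices 1..6 for the minimum = 6 comparison(s); min is -3, place at index 0 -> [-3, 17, 32, 7, 38, 8, 7]
Pass 2: scan indices 2..6 for the minimum = 5 comparison(s); min is 7, place at index 1 -> [-3, 7, 32, 17, 38, 8, 7]
Pass 3: scan indices 3..6 for the minimum = 4 comparison(s); min is 7, place at index 2 -> [-3, 7, 7, 17, 38, 8, 32]
Pass 4: scan indices 4..6 for the minimum = 3 comparison(s); min is 8, place at index 3 -> [-3, 7, 7, 8, 38, 17, 32]
Pass 5: scan indices 5..6 for the minimum = 2 comparison(s); min is 17, place at index 4 -> [-3, 7, 7, 8, 17, 38, 32]
Pass 6: scan indices 6..6 for the minimum = 1 comparison(s); min is 32, place at index 5 -> [-3, 7, 7, 8, 17, 32, 38]
Selection sort always scans the whole unsorted suffix, so the count is (n-1) + (n-2) + ... + 1 = n(n-1)/2 = 7*6/2 = 21 regardless of the input order.
Total comparisons: 6 + 5 + 4 + 3 + 2 + 1 = 21
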